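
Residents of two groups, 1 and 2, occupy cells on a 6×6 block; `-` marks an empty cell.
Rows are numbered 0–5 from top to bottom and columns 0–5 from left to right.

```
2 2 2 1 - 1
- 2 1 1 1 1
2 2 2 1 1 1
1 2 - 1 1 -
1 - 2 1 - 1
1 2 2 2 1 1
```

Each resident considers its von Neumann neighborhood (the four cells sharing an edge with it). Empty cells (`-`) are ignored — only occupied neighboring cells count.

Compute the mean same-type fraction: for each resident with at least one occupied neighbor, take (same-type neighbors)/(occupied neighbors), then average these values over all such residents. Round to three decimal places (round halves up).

0.728

(0,0)2 1/1
(0,1)2 3/3
(0,2)2 1/3
(0,3)1 1/2
(0,5)1 1/1
(1,1)2 2/3
(1,2)1 1/4
(1,3)1 4/4
(1,4)1 3/3
(1,5)1 3/3
(2,0)2 1/2
(2,1)2 4/4
(2,2)2 1/3
(2,3)1 3/4
(2,4)1 4/4
(2,5)1 2/2
(3,0)1 1/3
(3,1)2 1/2
(3,3)1 3/3
(3,4)1 2/2
(4,0)1 2/2
(4,2)2 1/2
(4,3)1 1/3
(4,5)1 1/1
(5,0)1 1/2
(5,1)2 1/2
(5,2)2 3/3
(5,3)2 1/3
(5,4)1 1/2
(5,5)1 2/2
Sum over 30 residents: 1/1 + 3/3 + 1/3 + 1/2 + 1/1 + 2/3 + 1/4 + 4/4 + 3/3 + 3/3 + 1/2 + 4/4 + 1/3 + 3/4 + 4/4 + 2/2 + 1/3 + 1/2 + 3/3 + 2/2 + 2/2 + 1/2 + 1/3 + 1/1 + 1/2 + 1/2 + 3/3 + 1/3 + 1/2 + 2/2 = 131/6; mean = 131/6 ÷ 30 = 131/180 = 0.727777… → 0.728.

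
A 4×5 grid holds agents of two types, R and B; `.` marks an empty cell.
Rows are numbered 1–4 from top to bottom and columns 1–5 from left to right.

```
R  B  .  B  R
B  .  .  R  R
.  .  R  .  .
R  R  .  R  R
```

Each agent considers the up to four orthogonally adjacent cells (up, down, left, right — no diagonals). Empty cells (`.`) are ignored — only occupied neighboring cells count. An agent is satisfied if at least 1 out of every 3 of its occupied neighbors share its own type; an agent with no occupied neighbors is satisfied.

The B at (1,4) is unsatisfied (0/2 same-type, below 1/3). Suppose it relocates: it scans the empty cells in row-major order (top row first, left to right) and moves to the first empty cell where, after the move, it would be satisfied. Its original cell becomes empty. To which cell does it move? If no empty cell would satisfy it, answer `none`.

(1,3)

Vacating (1,4). Empty cells in order:
  (1,3): 1/1 same-type → satisfied — stop here.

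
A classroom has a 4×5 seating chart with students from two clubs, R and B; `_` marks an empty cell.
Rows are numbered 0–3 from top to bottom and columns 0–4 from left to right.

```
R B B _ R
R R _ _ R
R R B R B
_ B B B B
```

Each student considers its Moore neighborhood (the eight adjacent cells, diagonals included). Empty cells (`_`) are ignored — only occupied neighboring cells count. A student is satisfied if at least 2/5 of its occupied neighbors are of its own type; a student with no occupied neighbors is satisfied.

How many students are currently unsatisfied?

2

(0,0)R 2/3 satisfied
(0,1)B 1/4 not
(0,2)B 1/2 satisfied
(0,4)R 1/1 satisfied
(1,0)R 4/5 satisfied
(1,1)R 4/7 satisfied
(1,4)R 2/3 satisfied
(2,0)R 3/4 satisfied
(2,1)R 3/6 satisfied
(2,2)B 3/6 satisfied
(2,3)R 1/6 not
(2,4)B 2/4 satisfied
(3,1)B 2/4 satisfied
(3,2)B 3/5 satisfied
(3,3)B 4/5 satisfied
(3,4)B 2/3 satisfied
Unsatisfied: (0,1), (2,3) — 2 in total.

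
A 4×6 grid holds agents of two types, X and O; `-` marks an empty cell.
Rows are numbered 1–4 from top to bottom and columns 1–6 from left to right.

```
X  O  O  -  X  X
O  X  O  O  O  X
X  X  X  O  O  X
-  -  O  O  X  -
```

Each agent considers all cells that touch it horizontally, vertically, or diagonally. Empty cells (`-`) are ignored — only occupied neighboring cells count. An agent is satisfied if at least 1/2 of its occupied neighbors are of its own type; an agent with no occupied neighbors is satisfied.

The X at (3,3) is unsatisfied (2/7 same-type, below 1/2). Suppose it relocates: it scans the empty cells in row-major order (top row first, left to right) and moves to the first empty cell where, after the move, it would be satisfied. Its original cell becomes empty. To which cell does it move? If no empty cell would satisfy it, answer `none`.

Vacating (3,3). Empty cells in order:
  (1,4): 1/5 same-type → still unsatisfied.
  (4,1): 2/2 same-type → satisfied — stop here.

(4,1)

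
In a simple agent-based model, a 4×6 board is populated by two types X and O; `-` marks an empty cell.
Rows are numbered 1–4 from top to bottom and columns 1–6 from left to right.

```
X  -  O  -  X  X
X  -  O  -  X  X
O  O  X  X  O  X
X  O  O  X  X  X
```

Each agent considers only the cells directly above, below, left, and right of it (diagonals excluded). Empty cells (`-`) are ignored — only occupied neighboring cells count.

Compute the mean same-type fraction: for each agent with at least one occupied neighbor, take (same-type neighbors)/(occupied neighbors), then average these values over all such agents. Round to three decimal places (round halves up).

Row 1: (1,1)X 1/1 · (1,3)O 1/1 · (1,5)X 2/2 · (1,6)X 2/2
Row 2: (2,1)X 1/2 · (2,3)O 1/2 · (2,5)X 2/3 · (2,6)X 3/3
Row 3: (3,1)O 1/3 · (3,2)O 2/3 · (3,3)X 1/4 · (3,4)X 2/3 · (3,5)O 0/4 · (3,6)X 2/3
Row 4: (4,1)X 0/2 · (4,2)O 2/3 · (4,3)O 1/3 · (4,4)X 2/3 · (4,5)X 2/3 · (4,6)X 2/2
Sum over 20 agents: 1/1 + 1/1 + 2/2 + 2/2 + 1/2 + 1/2 + 2/3 + 3/3 + 1/3 + 2/3 + 1/4 + 2/3 + 0/4 + 2/3 + 0/2 + 2/3 + 1/3 + 2/3 + 2/3 + 2/2 = 151/12; mean = 151/12 ÷ 20 = 151/240 = 0.629166… → 0.629.

0.629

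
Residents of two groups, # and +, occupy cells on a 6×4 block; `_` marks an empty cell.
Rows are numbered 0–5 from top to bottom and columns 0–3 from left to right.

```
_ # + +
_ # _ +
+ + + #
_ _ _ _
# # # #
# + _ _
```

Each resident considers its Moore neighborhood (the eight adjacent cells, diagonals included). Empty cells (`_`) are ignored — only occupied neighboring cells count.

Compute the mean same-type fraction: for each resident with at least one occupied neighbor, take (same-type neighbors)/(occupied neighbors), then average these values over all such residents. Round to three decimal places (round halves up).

0.558

(0,1)# 1/2
(0,2)+ 2/4
(0,3)+ 2/2
(1,1)# 1/5
(1,3)+ 3/4
(2,0)+ 1/2
(2,1)+ 2/3
(2,2)+ 2/4
(2,3)# 0/2
(4,0)# 2/3
(4,1)# 3/4
(4,2)# 2/3
(4,3)# 1/1
(5,0)# 2/3
(5,1)+ 0/4
Sum over 15 residents: 1/2 + 2/4 + 2/2 + 1/5 + 3/4 + 1/2 + 2/3 + 2/4 + 0/2 + 2/3 + 3/4 + 2/3 + 1/1 + 2/3 + 0/4 = 251/30; mean = 251/30 ÷ 15 = 251/450 = 0.557777… → 0.558.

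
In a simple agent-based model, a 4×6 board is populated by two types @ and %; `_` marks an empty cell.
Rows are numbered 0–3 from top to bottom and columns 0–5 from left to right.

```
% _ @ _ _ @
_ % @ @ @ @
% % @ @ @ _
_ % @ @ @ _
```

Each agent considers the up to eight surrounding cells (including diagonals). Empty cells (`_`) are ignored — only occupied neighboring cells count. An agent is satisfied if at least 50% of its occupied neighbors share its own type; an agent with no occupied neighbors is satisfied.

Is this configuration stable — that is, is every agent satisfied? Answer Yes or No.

(0,0)% 1/1 satisfied
(0,2)@ 2/3 satisfied
(0,5)@ 2/2 satisfied
(1,1)% 3/6 satisfied
(1,2)@ 4/6 satisfied
(1,3)@ 6/6 satisfied
(1,4)@ 5/5 satisfied
(1,5)@ 3/3 satisfied
(2,0)% 3/3 satisfied
(2,1)% 3/6 satisfied
(2,2)@ 5/8 satisfied
(2,3)@ 8/8 satisfied
(2,4)@ 6/6 satisfied
(3,1)% 2/4 satisfied
(3,2)@ 3/5 satisfied
(3,3)@ 5/5 satisfied
(3,4)@ 3/3 satisfied
All meet the threshold, so the configuration is stable.

Yes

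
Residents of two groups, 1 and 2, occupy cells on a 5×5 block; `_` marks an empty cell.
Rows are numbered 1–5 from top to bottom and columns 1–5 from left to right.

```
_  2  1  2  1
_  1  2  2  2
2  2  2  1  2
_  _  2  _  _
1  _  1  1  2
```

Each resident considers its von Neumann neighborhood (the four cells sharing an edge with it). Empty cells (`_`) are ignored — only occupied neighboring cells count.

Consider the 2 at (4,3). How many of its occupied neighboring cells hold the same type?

Occupied neighbors of (4,3): (3,3)=2, (5,3)=1.
Same type (2): 1 of 2.

1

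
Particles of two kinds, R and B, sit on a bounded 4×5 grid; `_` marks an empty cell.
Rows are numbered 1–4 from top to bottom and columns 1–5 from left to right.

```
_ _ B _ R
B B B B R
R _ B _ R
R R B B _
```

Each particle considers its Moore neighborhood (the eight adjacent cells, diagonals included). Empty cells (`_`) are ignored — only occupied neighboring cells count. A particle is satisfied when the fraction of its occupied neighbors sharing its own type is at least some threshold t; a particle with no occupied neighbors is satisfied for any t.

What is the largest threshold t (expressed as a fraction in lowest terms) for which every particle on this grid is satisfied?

1/3

Row 1: (1,3)B 3/3 · (1,5)R 1/2
Row 2: (2,1)B 1/2 · (2,2)B 4/5 · (2,3)B 4/4 · (2,4)B 3/6 · (2,5)R 2/3
Row 3: (3,1)R 2/4 · (3,3)B 5/6 · (3,5)R 1/3
Row 4: (4,1)R 2/2 · (4,2)R 2/4 · (4,3)B 2/3 · (4,4)B 2/3
The smallest same-type fraction is 1/3 at (3,5), which reduces to 1/3. Any threshold above that leaves this particle unsatisfied.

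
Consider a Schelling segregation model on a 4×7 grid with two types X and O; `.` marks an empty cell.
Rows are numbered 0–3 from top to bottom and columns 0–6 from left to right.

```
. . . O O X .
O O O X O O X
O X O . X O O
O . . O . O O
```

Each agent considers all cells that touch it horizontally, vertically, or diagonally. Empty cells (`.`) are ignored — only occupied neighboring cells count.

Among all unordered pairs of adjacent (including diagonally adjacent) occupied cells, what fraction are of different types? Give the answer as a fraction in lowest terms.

Scan each occupied cell's neighbors to the right and below (and the two forward diagonals) so each pair is counted once.
From row 0: 5 unlike of 11 pairs (running 5/11).
From row 1: 11 unlike of 22 pairs (running 16/33).
From row 2: 6 unlike of 13 pairs (running 22/46).
From row 3: 0 unlike of 1 pairs (running 22/47).
Total adjacent occupied pairs: 47; unlike-type pairs: 22.
22/47 is already in lowest terms.

22/47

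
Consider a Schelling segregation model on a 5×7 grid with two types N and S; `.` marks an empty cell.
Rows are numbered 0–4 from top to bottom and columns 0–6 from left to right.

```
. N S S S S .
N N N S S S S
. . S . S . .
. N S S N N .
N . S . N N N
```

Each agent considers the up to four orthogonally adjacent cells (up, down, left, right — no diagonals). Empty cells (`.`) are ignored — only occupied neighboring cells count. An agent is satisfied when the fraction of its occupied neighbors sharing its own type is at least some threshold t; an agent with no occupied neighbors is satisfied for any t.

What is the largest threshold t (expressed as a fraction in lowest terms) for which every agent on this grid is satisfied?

Row 0: (0,1)N 1/2 · (0,2)S 1/3 · (0,3)S 3/3 · (0,4)S 3/3 · (0,5)S 2/2
Row 1: (1,0)N 1/1 · (1,1)N 3/3 · (1,2)N 1/4 · (1,3)S 2/3 · (1,4)S 4/4 · (1,5)S 3/3 · (1,6)S 1/1
Row 2: (2,2)S 1/2 · (2,4)S 1/2
Row 3: (3,1)N 0/1 · (3,2)S 3/4 · (3,3)S 1/2 · (3,4)N 2/4 · (3,5)N 2/2
Row 4: (4,0)N — no occupied neighbors · (4,2)S 1/1 · (4,4)N 2/2 · (4,5)N 3/3 · (4,6)N 1/1
The smallest same-type fraction is 0/1 at (3,1), which reduces to 0/1. Any threshold above that leaves this agent unsatisfied.

0/1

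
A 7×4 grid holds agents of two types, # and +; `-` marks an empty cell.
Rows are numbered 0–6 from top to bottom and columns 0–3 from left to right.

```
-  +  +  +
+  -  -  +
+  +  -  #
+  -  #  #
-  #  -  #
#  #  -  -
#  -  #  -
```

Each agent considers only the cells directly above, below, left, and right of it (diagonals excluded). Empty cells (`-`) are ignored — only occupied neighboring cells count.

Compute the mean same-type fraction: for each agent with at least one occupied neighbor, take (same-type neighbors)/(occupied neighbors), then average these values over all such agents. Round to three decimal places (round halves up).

(0,1)+ 1/1
(0,2)+ 2/2
(0,3)+ 2/2
(1,0)+ 1/1
(1,3)+ 1/2
(2,0)+ 3/3
(2,1)+ 1/1
(2,3)# 1/2
(3,0)+ 1/1
(3,2)# 1/1
(3,3)# 3/3
(4,1)# 1/1
(4,3)# 1/1
(5,0)# 2/2
(5,1)# 2/2
(6,0)# 1/1
(6,2)# — no occupied neighbors
Sum over 16 agents: 1/1 + 2/2 + 2/2 + 1/1 + 1/2 + 3/3 + 1/1 + 1/2 + 1/1 + 1/1 + 3/3 + 1/1 + 1/1 + 2/2 + 2/2 + 1/1 = 15; mean = 15 ÷ 16 = 15/16 = 0.9375 → 0.938.

0.938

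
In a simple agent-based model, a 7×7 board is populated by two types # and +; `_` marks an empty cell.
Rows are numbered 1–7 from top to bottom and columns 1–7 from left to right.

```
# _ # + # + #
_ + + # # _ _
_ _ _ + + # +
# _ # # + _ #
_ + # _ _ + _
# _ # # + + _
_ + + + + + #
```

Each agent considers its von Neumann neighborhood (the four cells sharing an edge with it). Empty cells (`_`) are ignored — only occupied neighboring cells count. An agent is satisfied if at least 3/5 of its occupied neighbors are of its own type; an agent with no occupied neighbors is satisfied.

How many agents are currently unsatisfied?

17

Row 1: (1,1)# 0/0 ✓ · (1,3)# 0/2 ✗ · (1,4)+ 0/3 ✗ · (1,5)# 1/3 ✗ · (1,6)+ 0/2 ✗ · (1,7)# 0/1 ✗
Row 2: (2,2)+ 1/1 ✓ · (2,3)+ 1/3 ✗ · (2,4)# 1/4 ✗ · (2,5)# 2/3 ✓
Row 3: (3,4)+ 1/3 ✗ · (3,5)+ 2/4 ✗ · (3,6)# 0/2 ✗ · (3,7)+ 0/2 ✗
Row 4: (4,1)# 0/0 ✓ · (4,3)# 2/2 ✓ · (4,4)# 1/3 ✗ · (4,5)+ 1/2 ✗ · (4,7)# 0/1 ✗
Row 5: (5,2)+ 0/1 ✗ · (5,3)# 2/3 ✓ · (5,6)+ 1/1 ✓
Row 6: (6,1)# 0/0 ✓ · (6,3)# 2/3 ✓ · (6,4)# 1/3 ✗ · (6,5)+ 2/3 ✓ · (6,6)+ 3/3 ✓
Row 7: (7,2)+ 1/1 ✓ · (7,3)+ 2/3 ✓ · (7,4)+ 2/3 ✓ · (7,5)+ 3/3 ✓ · (7,6)+ 2/3 ✓ · (7,7)# 0/1 ✗
Unsatisfied: (1,3), (1,4), (1,5), (1,6), (1,7), (2,3), (2,4), (3,4), (3,5), (3,6), (3,7), (4,4), (4,5), (4,7), (5,2), (6,4), (7,7) — 17 in total.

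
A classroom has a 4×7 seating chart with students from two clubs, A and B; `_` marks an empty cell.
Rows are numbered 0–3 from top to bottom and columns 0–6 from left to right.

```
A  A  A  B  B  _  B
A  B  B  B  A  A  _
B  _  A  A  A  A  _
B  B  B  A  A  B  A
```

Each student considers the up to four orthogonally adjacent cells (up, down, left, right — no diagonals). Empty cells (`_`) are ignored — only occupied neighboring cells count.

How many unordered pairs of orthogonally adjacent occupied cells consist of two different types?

14

Scan each occupied cell's neighbors to the right and below so each pair is counted once.
Row 0: A(0,0)–A(0,1)= A(0,0)–A(1,0)= A(0,1)–A(0,2)= A(0,1)–B(1,1)≠ A(0,2)–B(0,3)≠ A(0,2)–B(1,2)≠ B(0,3)–B(0,4)= B(0,3)–B(1,3)= B(0,4)–A(1,4)≠  → 4/9 unlike.
Row 1: A(1,0)–B(1,1)≠ A(1,0)–B(2,0)≠ B(1,1)–B(1,2)= B(1,2)–B(1,3)= B(1,2)–A(2,2)≠ B(1,3)–A(1,4)≠ B(1,3)–A(2,3)≠ A(1,4)–A(1,5)= A(1,4)–A(2,4)= A(1,5)–A(2,5)=  → 5/10 unlike.
Row 2: B(2,0)–B(3,0)= A(2,2)–A(2,3)= A(2,2)–B(3,2)≠ A(2,3)–A(2,4)= A(2,3)–A(3,3)= A(2,4)–A(2,5)= A(2,4)–A(3,4)= A(2,5)–B(3,5)≠  → 2/8 unlike.
Row 3: B(3,0)–B(3,1)= B(3,1)–B(3,2)= B(3,2)–A(3,3)≠ A(3,3)–A(3,4)= A(3,4)–B(3,5)≠ B(3,5)–A(3,6)≠  → 3/6 unlike.
Total adjacent occupied pairs: 33; unlike-type pairs: 14.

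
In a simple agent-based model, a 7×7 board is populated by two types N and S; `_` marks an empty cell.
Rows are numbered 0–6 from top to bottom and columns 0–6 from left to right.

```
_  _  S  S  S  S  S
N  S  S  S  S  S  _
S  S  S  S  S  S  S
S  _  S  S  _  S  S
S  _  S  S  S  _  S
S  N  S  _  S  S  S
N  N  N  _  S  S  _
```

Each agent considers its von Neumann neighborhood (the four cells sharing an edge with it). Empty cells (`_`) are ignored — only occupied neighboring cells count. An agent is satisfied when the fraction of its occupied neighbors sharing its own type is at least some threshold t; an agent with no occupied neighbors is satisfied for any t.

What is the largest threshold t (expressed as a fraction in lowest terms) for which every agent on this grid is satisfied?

0/1

(0,2)S 2/2
(0,3)S 3/3
(0,4)S 3/3
(0,5)S 3/3
(0,6)S 1/1
(1,0)N 0/2
(1,1)S 2/3
(1,2)S 4/4
(1,3)S 4/4
(1,4)S 4/4
(1,5)S 3/3
(2,0)S 2/3
(2,1)S 3/3
(2,2)S 4/4
(2,3)S 4/4
(2,4)S 3/3
(2,5)S 4/4
(2,6)S 2/2
(3,0)S 2/2
(3,2)S 3/3
(3,3)S 3/3
(3,5)S 2/2
(3,6)S 3/3
(4,0)S 2/2
(4,2)S 3/3
(4,3)S 3/3
(4,4)S 2/2
(4,6)S 2/2
(5,0)S 1/3
(5,1)N 1/3
(5,2)S 1/3
(5,4)S 3/3
(5,5)S 3/3
(5,6)S 2/2
(6,0)N 1/2
(6,1)N 3/3
(6,2)N 1/2
(6,4)S 2/2
(6,5)S 2/2
The smallest same-type fraction is 0/2 at (1,0), which reduces to 0/1. Any threshold above that leaves this agent unsatisfied.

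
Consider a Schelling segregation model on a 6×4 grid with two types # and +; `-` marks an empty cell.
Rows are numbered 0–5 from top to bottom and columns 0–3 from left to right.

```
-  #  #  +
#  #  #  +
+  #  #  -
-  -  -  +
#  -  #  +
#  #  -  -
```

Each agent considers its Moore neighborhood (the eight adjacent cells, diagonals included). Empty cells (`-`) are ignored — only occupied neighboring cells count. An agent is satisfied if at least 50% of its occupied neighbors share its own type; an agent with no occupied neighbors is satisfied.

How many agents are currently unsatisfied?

Row 0: (0,1)# 4/4 ✓ · (0,2)# 3/5 ✓ · (0,3)+ 1/3 ✗
Row 1: (1,0)# 3/4 ✓ · (1,1)# 6/7 ✓ · (1,2)# 5/7 ✓ · (1,3)+ 1/4 ✗
Row 2: (2,0)+ 0/3 ✗ · (2,1)# 4/5 ✓ · (2,2)# 3/5 ✓
Row 3: (3,3)+ 1/3 ✗
Row 4: (4,0)# 2/2 ✓ · (4,2)# 1/3 ✗ · (4,3)+ 1/2 ✓
Row 5: (5,0)# 2/2 ✓ · (5,1)# 3/3 ✓
Unsatisfied: (0,3), (1,3), (2,0), (3,3), (4,2) — 5 in total.

5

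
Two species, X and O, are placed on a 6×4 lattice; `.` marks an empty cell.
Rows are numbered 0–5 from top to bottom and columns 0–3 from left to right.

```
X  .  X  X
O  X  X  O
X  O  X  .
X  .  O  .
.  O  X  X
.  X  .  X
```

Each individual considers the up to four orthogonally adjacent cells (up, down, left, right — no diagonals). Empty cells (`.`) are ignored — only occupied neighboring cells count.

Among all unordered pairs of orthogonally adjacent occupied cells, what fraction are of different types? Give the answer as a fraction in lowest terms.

12/19

Scan each occupied cell's neighbors to the right and below so each pair is counted once.
From row 0: 2 unlike of 4 pairs (running 2/4).
From row 1: 4 unlike of 6 pairs (running 6/10).
From row 2: 3 unlike of 4 pairs (running 9/14).
From row 3: 1 unlike of 1 pairs (running 10/15).
From row 4: 2 unlike of 4 pairs (running 12/19).
Total adjacent occupied pairs: 19; unlike-type pairs: 12.
12/19 is already in lowest terms.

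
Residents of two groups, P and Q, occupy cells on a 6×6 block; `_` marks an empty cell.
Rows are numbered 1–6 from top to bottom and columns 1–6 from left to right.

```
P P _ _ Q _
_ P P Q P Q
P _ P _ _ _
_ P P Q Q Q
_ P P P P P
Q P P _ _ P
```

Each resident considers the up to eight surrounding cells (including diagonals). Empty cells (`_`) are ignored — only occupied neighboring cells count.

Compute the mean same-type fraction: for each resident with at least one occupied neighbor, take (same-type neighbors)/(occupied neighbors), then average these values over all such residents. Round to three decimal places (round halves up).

Row 1: (1,1)P 2/2 · (1,2)P 3/3 · (1,5)Q 2/3
Row 2: (2,2)P 5/5 · (2,3)P 3/4 · (2,4)Q 1/4 · (2,5)P 0/3 · (2,6)Q 1/2
Row 3: (3,1)P 2/2 · (3,3)P 4/6
Row 4: (4,2)P 5/5 · (4,3)P 5/6 · (4,4)Q 1/6 · (4,5)Q 2/5 · (4,6)Q 1/3
Row 5: (5,2)P 5/6 · (5,3)P 6/7 · (5,4)P 4/6 · (5,5)P 3/6 · (5,6)P 2/4
Row 6: (6,1)Q 0/2 · (6,2)P 3/4 · (6,3)P 4/4 · (6,6)P 2/2
Sum over 24 residents: 2/2 + 3/3 + 2/3 + 5/5 + 3/4 + 1/4 + 0/3 + 1/2 + 2/2 + 4/6 + 5/5 + 5/6 + 1/6 + 2/5 + 1/3 + 5/6 + 6/7 + 4/6 + 3/6 + 2/4 + 0/2 + 3/4 + 4/4 + 2/2 = 6583/420; mean = 6583/420 ÷ 24 = 6583/10080 = 0.653075… → 0.653.

0.653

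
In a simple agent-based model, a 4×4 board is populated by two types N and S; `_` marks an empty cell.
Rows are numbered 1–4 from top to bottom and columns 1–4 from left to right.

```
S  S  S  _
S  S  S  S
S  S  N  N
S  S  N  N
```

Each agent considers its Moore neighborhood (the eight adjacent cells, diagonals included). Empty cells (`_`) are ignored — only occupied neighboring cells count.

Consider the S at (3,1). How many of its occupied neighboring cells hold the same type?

5

Occupied neighbors of (3,1): (2,1)=S, (2,2)=S, (3,2)=S, (4,1)=S, (4,2)=S.
Same type (S): 5 of 5.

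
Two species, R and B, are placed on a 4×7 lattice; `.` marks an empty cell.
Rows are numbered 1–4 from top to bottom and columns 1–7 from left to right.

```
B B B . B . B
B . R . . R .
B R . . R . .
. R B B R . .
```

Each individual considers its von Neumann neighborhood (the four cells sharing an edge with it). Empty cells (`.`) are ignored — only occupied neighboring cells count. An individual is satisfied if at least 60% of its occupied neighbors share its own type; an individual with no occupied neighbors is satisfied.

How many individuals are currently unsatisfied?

8

(1,1)B 2/2 satisfied
(1,2)B 2/2 satisfied
(1,3)B 1/2 not
(1,5)B 0/0 satisfied
(1,7)B 0/0 satisfied
(2,1)B 2/2 satisfied
(2,3)R 0/1 not
(2,6)R 0/0 satisfied
(3,1)B 1/2 not
(3,2)R 1/2 not
(3,5)R 1/1 satisfied
(4,2)R 1/2 not
(4,3)B 1/2 not
(4,4)B 1/2 not
(4,5)R 1/2 not
Unsatisfied: (1,3), (2,3), (3,1), (3,2), (4,2), (4,3), (4,4), (4,5) — 8 in total.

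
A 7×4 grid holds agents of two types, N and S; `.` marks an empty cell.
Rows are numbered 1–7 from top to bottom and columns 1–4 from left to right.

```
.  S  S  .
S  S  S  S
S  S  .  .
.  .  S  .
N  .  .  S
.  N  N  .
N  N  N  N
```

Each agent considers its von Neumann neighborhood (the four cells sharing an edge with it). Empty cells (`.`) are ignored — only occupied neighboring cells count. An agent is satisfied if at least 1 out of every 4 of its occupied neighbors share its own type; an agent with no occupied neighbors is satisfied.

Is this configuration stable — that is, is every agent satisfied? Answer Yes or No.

(1,2)S 2/2 satisfied
(1,3)S 2/2 satisfied
(2,1)S 2/2 satisfied
(2,2)S 4/4 satisfied
(2,3)S 3/3 satisfied
(2,4)S 1/1 satisfied
(3,1)S 2/2 satisfied
(3,2)S 2/2 satisfied
(4,3)S 0/0 satisfied
(5,1)N 0/0 satisfied
(5,4)S 0/0 satisfied
(6,2)N 2/2 satisfied
(6,3)N 2/2 satisfied
(7,1)N 1/1 satisfied
(7,2)N 3/3 satisfied
(7,3)N 3/3 satisfied
(7,4)N 1/1 satisfied
All meet the threshold, so the configuration is stable.

Yes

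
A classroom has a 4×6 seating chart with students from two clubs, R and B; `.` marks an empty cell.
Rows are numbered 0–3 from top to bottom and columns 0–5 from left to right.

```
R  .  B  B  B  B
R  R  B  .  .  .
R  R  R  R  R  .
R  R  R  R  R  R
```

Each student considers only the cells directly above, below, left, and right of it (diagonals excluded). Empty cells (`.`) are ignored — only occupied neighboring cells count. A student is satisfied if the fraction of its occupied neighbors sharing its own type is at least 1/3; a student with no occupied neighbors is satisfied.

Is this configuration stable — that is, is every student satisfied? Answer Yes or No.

Yes

Row 0: (0,0)R 1/1 ok · (0,2)B 2/2 ok · (0,3)B 2/2 ok · (0,4)B 2/2 ok · (0,5)B 1/1 ok
Row 1: (1,0)R 3/3 ok · (1,1)R 2/3 ok · (1,2)B 1/3 ok
Row 2: (2,0)R 3/3 ok · (2,1)R 4/4 ok · (2,2)R 3/4 ok · (2,3)R 3/3 ok · (2,4)R 2/2 ok
Row 3: (3,0)R 2/2 ok · (3,1)R 3/3 ok · (3,2)R 3/3 ok · (3,3)R 3/3 ok · (3,4)R 3/3 ok · (3,5)R 1/1 ok
All meet the threshold, so the configuration is stable.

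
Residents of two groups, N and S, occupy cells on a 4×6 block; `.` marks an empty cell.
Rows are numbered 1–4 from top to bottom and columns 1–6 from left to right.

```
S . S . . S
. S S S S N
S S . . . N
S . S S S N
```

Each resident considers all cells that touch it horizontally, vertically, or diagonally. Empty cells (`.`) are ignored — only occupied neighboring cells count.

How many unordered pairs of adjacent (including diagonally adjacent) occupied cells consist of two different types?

Scan each occupied cell's neighbors to the right and below (and the two forward diagonals) so each pair is counted once.
From row 1: 1 unlike of 6 pairs (running 1/6).
From row 2: 2 unlike of 9 pairs (running 3/15).
From row 3: 1 unlike of 6 pairs (running 4/21).
From row 4: 1 unlike of 3 pairs (running 5/24).
Total adjacent occupied pairs: 24; unlike-type pairs: 5.

5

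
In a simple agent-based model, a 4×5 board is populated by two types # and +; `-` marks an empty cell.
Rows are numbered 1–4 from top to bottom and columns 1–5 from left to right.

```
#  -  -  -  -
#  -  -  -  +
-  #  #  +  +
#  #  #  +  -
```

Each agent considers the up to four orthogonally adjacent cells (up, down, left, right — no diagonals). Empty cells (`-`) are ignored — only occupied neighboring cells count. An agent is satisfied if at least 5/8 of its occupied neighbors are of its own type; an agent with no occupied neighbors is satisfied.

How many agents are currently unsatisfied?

1

(1,1)# 1/1 ok
(2,1)# 1/1 ok
(2,5)+ 1/1 ok
(3,2)# 2/2 ok
(3,3)# 2/3 ok
(3,4)+ 2/3 ok
(3,5)+ 2/2 ok
(4,1)# 1/1 ok
(4,2)# 3/3 ok
(4,3)# 2/3 ok
(4,4)+ 1/2 unhappy
Unsatisfied: (4,4) — 1 in total.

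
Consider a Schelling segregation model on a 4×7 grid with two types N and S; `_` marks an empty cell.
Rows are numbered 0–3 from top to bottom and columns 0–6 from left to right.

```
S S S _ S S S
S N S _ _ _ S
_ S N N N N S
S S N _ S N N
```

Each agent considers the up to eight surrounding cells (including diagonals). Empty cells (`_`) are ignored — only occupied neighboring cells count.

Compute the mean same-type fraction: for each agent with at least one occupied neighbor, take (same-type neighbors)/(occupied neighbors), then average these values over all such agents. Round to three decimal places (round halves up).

0.623

(0,0)S 2/3
(0,1)S 4/5
(0,2)S 2/3
(0,4)S 1/1
(0,5)S 3/3
(0,6)S 2/2
(1,0)S 3/4
(1,1)N 1/7
(1,2)S 3/6
(1,6)S 3/4
(2,1)S 4/7
(2,2)N 3/6
(2,3)N 3/5
(2,4)N 3/4
(2,5)N 3/6
(2,6)S 1/4
(3,0)S 2/2
(3,1)S 2/4
(3,2)N 2/4
(3,4)S 0/4
(3,5)N 3/5
(3,6)N 2/3
Sum over 22 agents: 2/3 + 4/5 + 2/3 + 1/1 + 3/3 + 2/2 + 3/4 + 1/7 + 3/6 + 3/4 + 4/7 + 3/6 + 3/5 + 3/4 + 3/6 + 1/4 + 2/2 + 2/4 + 2/4 + 0/4 + 3/5 + 2/3 = 96/7; mean = 96/7 ÷ 22 = 48/77 = 0.623376… → 0.623.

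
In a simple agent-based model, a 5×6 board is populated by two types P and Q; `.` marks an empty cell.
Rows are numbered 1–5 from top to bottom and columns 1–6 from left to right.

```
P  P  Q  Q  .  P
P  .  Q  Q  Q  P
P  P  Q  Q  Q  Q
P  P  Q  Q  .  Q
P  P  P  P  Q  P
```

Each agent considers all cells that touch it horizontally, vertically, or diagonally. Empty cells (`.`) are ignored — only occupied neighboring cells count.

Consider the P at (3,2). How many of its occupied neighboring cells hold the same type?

4

Occupied neighbors of (3,2): (2,1)=P, (2,3)=Q, (3,1)=P, (3,3)=Q, (4,1)=P, (4,2)=P, (4,3)=Q.
Same type (P): 4 of 7.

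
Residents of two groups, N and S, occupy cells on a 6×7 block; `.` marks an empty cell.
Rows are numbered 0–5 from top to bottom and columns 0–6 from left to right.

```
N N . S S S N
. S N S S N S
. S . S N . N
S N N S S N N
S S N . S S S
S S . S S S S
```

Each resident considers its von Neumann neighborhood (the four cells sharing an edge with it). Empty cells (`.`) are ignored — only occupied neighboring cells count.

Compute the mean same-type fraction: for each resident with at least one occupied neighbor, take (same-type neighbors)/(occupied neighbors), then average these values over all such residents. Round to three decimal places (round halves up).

Row 0: (0,0)N 1/1 · (0,1)N 1/2 · (0,3)S 2/2 · (0,4)S 3/3 · (0,5)S 1/3 · (0,6)N 0/2
Row 1: (1,1)S 1/3 · (1,2)N 0/2 · (1,3)S 3/4 · (1,4)S 2/4 · (1,5)N 0/3 · (1,6)S 0/3
Row 2: (2,1)S 1/2 · (2,3)S 2/3 · (2,4)N 0/3 · (2,6)N 1/2
Row 3: (3,0)S 1/2 · (3,1)N 1/4 · (3,2)N 2/3 · (3,3)S 2/3 · (3,4)S 2/4 · (3,5)N 1/3 · (3,6)N 2/3
Row 4: (4,0)S 3/3 · (4,1)S 2/4 · (4,2)N 1/2 · (4,4)S 3/3 · (4,5)S 3/4 · (4,6)S 2/3
Row 5: (5,0)S 2/2 · (5,1)S 2/2 · (5,3)S 1/1 · (5,4)S 3/3 · (5,5)S 3/3 · (5,6)S 2/2
Sum over 35 residents: 1/1 + 1/2 + 2/2 + 3/3 + 1/3 + 0/2 + 1/3 + 0/2 + 3/4 + 2/4 + 0/3 + 0/3 + 1/2 + 2/3 + 0/3 + 1/2 + 1/2 + 1/4 + 2/3 + 2/3 + 2/4 + 1/3 + 2/3 + 3/3 + 2/4 + 1/2 + 3/3 + 3/4 + 2/3 + 2/2 + 2/2 + 1/1 + 3/3 + 3/3 + 2/2 = 253/12; mean = 253/12 ÷ 35 = 253/420 = 0.602380… → 0.602.

0.602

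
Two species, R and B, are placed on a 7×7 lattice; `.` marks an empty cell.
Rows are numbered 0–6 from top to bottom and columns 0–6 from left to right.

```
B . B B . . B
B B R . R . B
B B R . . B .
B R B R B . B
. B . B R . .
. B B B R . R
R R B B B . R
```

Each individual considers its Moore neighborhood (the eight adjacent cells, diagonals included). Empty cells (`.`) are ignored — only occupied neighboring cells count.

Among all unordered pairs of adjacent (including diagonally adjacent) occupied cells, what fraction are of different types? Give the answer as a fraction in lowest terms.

2/5

Scan each occupied cell's neighbors to the right and below (and the two forward diagonals) so each pair is counted once.
From row 0: 3 unlike of 8 pairs (running 3/8).
From row 1: 4 unlike of 11 pairs (running 7/19).
From row 2: 4 unlike of 12 pairs (running 11/31).
From row 3: 7 unlike of 12 pairs (running 18/43).
From row 4: 3 unlike of 8 pairs (running 21/51).
From row 5: 6 unlike of 15 pairs (running 27/66).
From row 6: 1 unlike of 4 pairs (running 28/70).
Total adjacent occupied pairs: 70; unlike-type pairs: 28.
28/70 reduces to 2/5.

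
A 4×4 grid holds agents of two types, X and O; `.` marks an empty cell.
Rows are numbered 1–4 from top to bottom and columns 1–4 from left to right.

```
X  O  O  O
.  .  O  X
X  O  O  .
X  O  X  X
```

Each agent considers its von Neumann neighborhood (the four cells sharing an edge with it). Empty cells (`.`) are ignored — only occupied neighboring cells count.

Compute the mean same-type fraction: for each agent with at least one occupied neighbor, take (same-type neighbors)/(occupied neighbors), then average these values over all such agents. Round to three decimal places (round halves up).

Row 1: (1,1)X 0/1 · (1,2)O 1/2 · (1,3)O 3/3 · (1,4)O 1/2
Row 2: (2,3)O 2/3 · (2,4)X 0/2
Row 3: (3,1)X 1/2 · (3,2)O 2/3 · (3,3)O 2/3
Row 4: (4,1)X 1/2 · (4,2)O 1/3 · (4,3)X 1/3 · (4,4)X 1/1
Sum over 13 agents: 0/1 + 1/2 + 3/3 + 1/2 + 2/3 + 0/2 + 1/2 + 2/3 + 2/3 + 1/2 + 1/3 + 1/3 + 1/1 = 20/3; mean = 20/3 ÷ 13 = 20/39 = 0.512820… → 0.513.

0.513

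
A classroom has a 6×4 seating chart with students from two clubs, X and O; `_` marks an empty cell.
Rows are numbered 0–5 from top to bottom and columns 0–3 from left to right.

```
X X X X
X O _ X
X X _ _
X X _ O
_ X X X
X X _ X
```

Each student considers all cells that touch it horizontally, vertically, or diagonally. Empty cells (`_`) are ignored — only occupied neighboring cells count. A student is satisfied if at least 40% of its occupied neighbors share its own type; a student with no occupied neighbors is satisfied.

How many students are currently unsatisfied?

(0,0)X 2/3 ✓
(0,1)X 3/4 ✓
(0,2)X 3/4 ✓
(0,3)X 2/2 ✓
(1,0)X 4/5 ✓
(1,1)O 0/6 ✗
(1,3)X 2/2 ✓
(2,0)X 4/5 ✓
(2,1)X 4/5 ✓
(3,0)X 4/4 ✓
(3,1)X 5/5 ✓
(3,3)O 0/2 ✗
(4,1)X 5/5 ✓
(4,2)X 5/6 ✓
(4,3)X 2/3 ✓
(5,0)X 2/2 ✓
(5,1)X 3/3 ✓
(5,3)X 2/2 ✓
Unsatisfied: (1,1), (3,3) — 2 in total.

2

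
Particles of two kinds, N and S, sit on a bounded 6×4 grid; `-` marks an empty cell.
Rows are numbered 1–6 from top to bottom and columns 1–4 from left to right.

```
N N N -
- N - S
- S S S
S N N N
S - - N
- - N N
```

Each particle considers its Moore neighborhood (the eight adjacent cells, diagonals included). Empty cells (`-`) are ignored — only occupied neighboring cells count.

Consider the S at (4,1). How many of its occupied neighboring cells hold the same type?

Occupied neighbors of (4,1): (3,2)=S, (4,2)=N, (5,1)=S.
Same type (S): 2 of 3.

2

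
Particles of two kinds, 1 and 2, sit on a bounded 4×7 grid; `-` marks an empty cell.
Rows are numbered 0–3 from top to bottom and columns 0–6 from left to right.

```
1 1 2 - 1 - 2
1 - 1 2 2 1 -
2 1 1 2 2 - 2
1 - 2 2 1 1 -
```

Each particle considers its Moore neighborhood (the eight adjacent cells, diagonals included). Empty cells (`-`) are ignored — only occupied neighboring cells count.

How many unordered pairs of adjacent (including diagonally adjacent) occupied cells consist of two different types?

Scan each occupied cell's neighbors to the right and below (and the two forward diagonals) so each pair is counted once.
From row 0: 5 unlike of 11 pairs (running 5/11).
From row 1: 7 unlike of 15 pairs (running 12/26).
From row 2: 10 unlike of 16 pairs (running 22/42).
From row 3: 1 unlike of 3 pairs (running 23/45).
Total adjacent occupied pairs: 45; unlike-type pairs: 23.

23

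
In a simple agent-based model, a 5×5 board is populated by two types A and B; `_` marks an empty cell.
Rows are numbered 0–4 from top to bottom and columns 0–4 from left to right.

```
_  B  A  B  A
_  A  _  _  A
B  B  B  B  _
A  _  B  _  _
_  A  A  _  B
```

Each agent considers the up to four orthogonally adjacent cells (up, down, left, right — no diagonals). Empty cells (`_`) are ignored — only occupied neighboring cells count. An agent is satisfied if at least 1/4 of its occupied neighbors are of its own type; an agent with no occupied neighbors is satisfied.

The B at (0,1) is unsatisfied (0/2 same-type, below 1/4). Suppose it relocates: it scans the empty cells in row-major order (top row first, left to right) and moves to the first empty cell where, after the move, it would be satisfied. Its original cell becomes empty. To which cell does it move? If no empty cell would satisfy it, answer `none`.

(0,0)

Vacating (0,1). Empty cells in order:
  (0,0): 0/0 same-type → satisfied — stop here.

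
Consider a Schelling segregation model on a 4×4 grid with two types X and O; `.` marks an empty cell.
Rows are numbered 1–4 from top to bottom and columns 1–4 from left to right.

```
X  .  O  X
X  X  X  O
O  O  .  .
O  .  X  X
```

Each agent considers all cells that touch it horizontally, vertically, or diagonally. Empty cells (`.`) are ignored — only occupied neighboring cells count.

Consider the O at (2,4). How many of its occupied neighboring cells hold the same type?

1

Occupied neighbors of (2,4): (1,3)=O, (1,4)=X, (2,3)=X.
Same type (O): 1 of 3.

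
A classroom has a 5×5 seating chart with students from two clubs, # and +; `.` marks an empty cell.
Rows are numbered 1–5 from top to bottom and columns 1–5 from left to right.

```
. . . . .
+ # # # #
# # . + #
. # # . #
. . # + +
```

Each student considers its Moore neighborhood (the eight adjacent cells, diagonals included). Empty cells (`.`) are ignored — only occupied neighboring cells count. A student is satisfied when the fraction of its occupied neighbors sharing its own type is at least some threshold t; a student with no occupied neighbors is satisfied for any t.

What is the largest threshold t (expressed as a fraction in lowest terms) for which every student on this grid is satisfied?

0/1

(2,1)+ 0/3
(2,2)# 3/4
(2,3)# 3/4
(2,4)# 3/4
(2,5)# 2/3
(3,1)# 3/4
(3,2)# 5/6
(3,4)+ 0/6
(3,5)# 3/4
(4,2)# 4/4
(4,3)# 3/5
(4,5)# 1/4
(5,3)# 2/3
(5,4)+ 1/4
(5,5)+ 1/2
The smallest same-type fraction is 0/3 at (2,1), which reduces to 0/1. Any threshold above that leaves this student unsatisfied.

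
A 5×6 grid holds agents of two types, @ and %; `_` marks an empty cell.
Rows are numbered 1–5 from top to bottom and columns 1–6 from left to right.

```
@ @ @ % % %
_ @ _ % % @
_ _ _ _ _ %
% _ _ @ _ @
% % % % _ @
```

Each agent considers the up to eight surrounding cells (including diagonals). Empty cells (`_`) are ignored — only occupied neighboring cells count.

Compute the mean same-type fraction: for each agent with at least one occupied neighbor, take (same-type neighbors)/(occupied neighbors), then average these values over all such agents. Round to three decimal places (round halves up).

0.700

Row 1: (1,1)@ 2/2 · (1,2)@ 3/3 · (1,3)@ 2/4 · (1,4)% 3/4 · (1,5)% 4/5 · (1,6)% 2/3
Row 2: (2,2)@ 3/3 · (2,4)% 3/4 · (2,5)% 5/6 · (2,6)@ 0/4
Row 3: (3,6)% 1/3
Row 4: (4,1)% 2/2 · (4,4)@ 0/2 · (4,6)@ 1/2
Row 5: (5,1)% 2/2 · (5,2)% 3/3 · (5,3)% 2/3 · (5,4)% 1/2 · (5,6)@ 1/1
Sum over 19 agents: 2/2 + 3/3 + 2/4 + 3/4 + 4/5 + 2/3 + 3/3 + 3/4 + 5/6 + 0/4 + 1/3 + 2/2 + 0/2 + 1/2 + 2/2 + 3/3 + 2/3 + 1/2 + 1/1 = 133/10; mean = 133/10 ÷ 19 = 7/10 = 0.7 → 0.700.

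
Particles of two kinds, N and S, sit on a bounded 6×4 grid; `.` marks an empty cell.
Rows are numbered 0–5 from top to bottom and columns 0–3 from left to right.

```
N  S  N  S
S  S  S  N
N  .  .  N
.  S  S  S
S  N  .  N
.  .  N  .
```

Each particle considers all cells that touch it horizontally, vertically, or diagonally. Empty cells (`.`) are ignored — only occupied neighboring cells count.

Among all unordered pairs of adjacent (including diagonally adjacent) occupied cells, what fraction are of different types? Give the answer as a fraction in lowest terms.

20/33

Scan each occupied cell's neighbors to the right and below (and the two forward diagonals) so each pair is counted once.
Row 0: N(0,0)–S(0,1)≠ N(0,0)–S(1,0)≠ N(0,0)–S(1,1)≠ S(0,1)–N(0,2)≠ S(0,1)–S(1,1)= S(0,1)–S(1,2)= S(0,1)–S(1,0)= N(0,2)–S(0,3)≠ N(0,2)–S(1,2)≠ N(0,2)–N(1,3)= N(0,2)–S(1,1)≠ S(0,3)–N(1,3)≠ S(0,3)–S(1,2)=  → 8/13 unlike.
Row 1: S(1,0)–S(1,1)= S(1,0)–N(2,0)≠ S(1,1)–S(1,2)= S(1,1)–N(2,0)≠ S(1,2)–N(1,3)≠ S(1,2)–N(2,3)≠ N(1,3)–N(2,3)=  → 4/7 unlike.
Row 2: N(2,0)–S(3,1)≠ N(2,3)–S(3,3)≠ N(2,3)–S(3,2)≠  → 3/3 unlike.
Row 3: S(3,1)–S(3,2)= S(3,1)–N(4,1)≠ S(3,1)–S(4,0)= S(3,2)–S(3,3)= S(3,2)–N(4,3)≠ S(3,2)–N(4,1)≠ S(3,3)–N(4,3)≠  → 4/7 unlike.
Row 4: S(4,0)–N(4,1)≠ N(4,1)–N(5,2)= N(4,3)–N(5,2)=  → 1/3 unlike.
Total adjacent occupied pairs: 33; unlike-type pairs: 20.
20/33 is already in lowest terms.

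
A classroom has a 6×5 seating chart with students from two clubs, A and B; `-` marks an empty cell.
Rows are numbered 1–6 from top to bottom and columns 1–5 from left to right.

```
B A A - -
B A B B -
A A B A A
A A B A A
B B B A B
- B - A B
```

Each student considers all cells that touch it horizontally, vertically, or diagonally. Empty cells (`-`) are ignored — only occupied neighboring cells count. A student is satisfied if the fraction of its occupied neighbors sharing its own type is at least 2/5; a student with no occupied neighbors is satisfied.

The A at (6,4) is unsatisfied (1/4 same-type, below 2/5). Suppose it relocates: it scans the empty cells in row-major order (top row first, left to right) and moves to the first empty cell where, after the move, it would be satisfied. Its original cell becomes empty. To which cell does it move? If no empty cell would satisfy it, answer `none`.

(2,5)

Vacating (6,4). Empty cells in order:
  (1,4): 1/3 same-type → still unsatisfied.
  (1,5): 0/1 same-type → still unsatisfied.
  (2,5): 2/3 same-type → satisfied — stop here.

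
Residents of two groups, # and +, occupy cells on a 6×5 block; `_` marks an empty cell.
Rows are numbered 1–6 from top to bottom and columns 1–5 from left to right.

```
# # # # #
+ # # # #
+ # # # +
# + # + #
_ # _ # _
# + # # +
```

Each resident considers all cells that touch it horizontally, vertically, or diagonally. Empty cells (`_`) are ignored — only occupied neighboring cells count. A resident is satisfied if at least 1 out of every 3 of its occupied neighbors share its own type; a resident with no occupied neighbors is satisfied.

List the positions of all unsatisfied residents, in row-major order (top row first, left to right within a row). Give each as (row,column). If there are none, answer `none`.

Row 1: (1,1)# 2/3 ok · (1,2)# 4/5 ok · (1,3)# 5/5 ok · (1,4)# 5/5 ok · (1,5)# 3/3 ok
Row 2: (2,1)+ 1/5 unhappy · (2,2)# 6/8 ok · (2,3)# 8/8 ok · (2,4)# 7/8 ok · (2,5)# 4/5 ok
Row 3: (3,1)+ 2/5 ok · (3,2)# 5/8 ok · (3,3)# 6/8 ok · (3,4)# 6/8 ok · (3,5)+ 1/5 unhappy
Row 4: (4,1)# 2/4 ok · (4,2)+ 1/6 unhappy · (4,3)# 5/7 ok · (4,4)+ 1/6 unhappy · (4,5)# 2/4 ok
Row 5: (5,2)# 4/6 ok · (5,4)# 4/6 ok
Row 6: (6,1)# 1/2 ok · (6,2)+ 0/3 unhappy · (6,3)# 3/4 ok · (6,4)# 2/3 ok · (6,5)+ 0/2 unhappy

(2,1), (3,5), (4,2), (4,4), (6,2), (6,5)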